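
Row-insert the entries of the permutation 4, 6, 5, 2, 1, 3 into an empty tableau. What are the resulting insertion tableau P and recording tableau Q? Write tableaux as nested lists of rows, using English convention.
P = [[1, 3], [2, 5], [4], [6]], Q = [[1, 2], [3, 6], [4], [5]]

Insert each entry of the permutation into P by Schensted row insertion, recording in Q the position of each new cell.

Insert 4: appended to row 1. P = [[4]].
Insert 6: appended to row 1. P = [[4, 6]].
Insert 5: 5 bumps 6 from row 1; 6 starts row 2. P = [[4, 5], [6]].
Insert 2: 2 bumps 4 from row 1; 4 bumps 6 from row 2; 6 starts row 3. P = [[2, 5], [4], [6]].
Insert 1: 1 bumps 2 from row 1; 2 bumps 4 from row 2; 4 bumps 6 from row 3; 6 starts row 4. P = [[1, 5], [2], [4], [6]].
Insert 3: 3 bumps 5 from row 1; 5 appends to row 2. P = [[1, 3], [2, 5], [4], [6]].

So P = [[1, 3], [2, 5], [4], [6]], Q = [[1, 2], [3, 6], [4], [5]].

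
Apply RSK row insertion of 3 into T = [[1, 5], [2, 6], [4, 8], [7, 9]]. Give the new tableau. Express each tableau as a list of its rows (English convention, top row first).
In row 1, 3 replaces 5 (the leftmost entry greater than 3); 5 is bumped to row 2. In row 2, 5 replaces 6 (the leftmost entry greater than 5); 6 is bumped to row 3. In row 3, 6 replaces 8 (the leftmost entry greater than 6); 8 is bumped to row 4. In row 4, 8 replaces 9 (the leftmost entry greater than 8); 9 is bumped to row 5. 9 starts a new row 5. The new tableau is [[1, 3], [2, 5], [4, 6], [7, 8], [9]].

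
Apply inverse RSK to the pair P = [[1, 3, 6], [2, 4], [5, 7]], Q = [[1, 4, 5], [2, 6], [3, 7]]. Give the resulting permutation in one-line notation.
5 2 1 4 7 6 3

Reverse RSK: for i = n, n-1, ..., 1, locate i in Q, remove the corresponding corner cell from P, and reverse-bump its entry up through P; the value ejected from row 1 is w(i).

So w = 5 2 1 4 7 6 3.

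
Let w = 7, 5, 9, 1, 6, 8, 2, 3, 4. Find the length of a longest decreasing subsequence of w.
3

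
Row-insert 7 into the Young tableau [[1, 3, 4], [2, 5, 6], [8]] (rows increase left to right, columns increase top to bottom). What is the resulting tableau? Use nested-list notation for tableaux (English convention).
[[1, 3, 4, 7], [2, 5, 6], [8]]

7 is larger than every entry of row 1, so it is appended to row 1. The new tableau is [[1, 3, 4, 7], [2, 5, 6], [8]].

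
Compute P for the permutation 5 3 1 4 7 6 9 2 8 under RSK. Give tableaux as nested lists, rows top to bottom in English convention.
Insert 5: appended to row 1. P = [[5]].
Insert 3: 3 bumps 5 from row 1; 5 starts row 2. P = [[3], [5]].
Insert 1: 1 bumps 3 from row 1; 3 bumps 5 from row 2; 5 starts row 3. P = [[1], [3], [5]].
Insert 4: appended to row 1. P = [[1, 4], [3], [5]].
Insert 7: appended to row 1. P = [[1, 4, 7], [3], [5]].
Insert 6: 6 bumps 7 from row 1; 7 appends to row 2. P = [[1, 4, 6], [3, 7], [5]].
Insert 9: appended to row 1. P = [[1, 4, 6, 9], [3, 7], [5]].
Insert 2: 2 bumps 4 from row 1; 4 bumps 7 from row 2; 7 appends to row 3. P = [[1, 2, 6, 9], [3, 4], [5, 7]].
Insert 8: 8 bumps 9 from row 1; 9 appends to row 2. P = [[1, 2, 6, 8], [3, 4, 9], [5, 7]].

So P = [[1, 2, 6, 8], [3, 4, 9], [5, 7]].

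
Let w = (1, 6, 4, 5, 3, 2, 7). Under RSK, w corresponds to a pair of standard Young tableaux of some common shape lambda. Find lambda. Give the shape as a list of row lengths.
Row-insert each entry into an empty tableau.

After inserting 1: P = [[1]].
After inserting 6: P = [[1, 6]].
After inserting 4: P = [[1, 4], [6]].
After inserting 5: P = [[1, 4, 5], [6]].
After inserting 3: P = [[1, 3, 5], [4], [6]].
After inserting 2: P = [[1, 2, 5], [3], [4], [6]].
After inserting 7: P = [[1, 2, 5, 7], [3], [4], [6]].

The final insertion tableau P = [[1, 2, 5, 7], [3], [4], [6]] has shape [4, 1, 1, 1].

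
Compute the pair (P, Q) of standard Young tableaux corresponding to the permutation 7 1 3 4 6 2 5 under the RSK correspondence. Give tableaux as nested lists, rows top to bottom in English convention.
P = [[1, 2, 4, 5], [3, 6], [7]], Q = [[1, 3, 4, 5], [2, 7], [6]]

Insert each entry of the permutation into P by Schensted row insertion, recording in Q the position of each new cell.

After inserting 7: P = [[7]].
After inserting 1: P = [[1], [7]].
After inserting 3: P = [[1, 3], [7]].
After inserting 4: P = [[1, 3, 4], [7]].
After inserting 6: P = [[1, 3, 4, 6], [7]].
After inserting 2: P = [[1, 2, 4, 6], [3], [7]].
After inserting 5: P = [[1, 2, 4, 5], [3, 6], [7]].

So P = [[1, 2, 4, 5], [3, 6], [7]], Q = [[1, 3, 4, 5], [2, 7], [6]].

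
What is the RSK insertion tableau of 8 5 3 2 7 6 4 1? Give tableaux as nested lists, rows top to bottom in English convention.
P = [[1, 4], [2, 6], [3, 7], [5], [8]]

Insert 8: appended to row 1. P = [[8]].
Insert 5: 5 bumps 8 from row 1; 8 starts row 2. P = [[5], [8]].
Insert 3: 3 bumps 5 from row 1; 5 bumps 8 from row 2; 8 starts row 3. P = [[3], [5], [8]].
Insert 2: 2 bumps 3 from row 1; 3 bumps 5 from row 2; 5 bumps 8 from row 3; 8 starts row 4. P = [[2], [3], [5], [8]].
Insert 7: appended to row 1. P = [[2, 7], [3], [5], [8]].
Insert 6: 6 bumps 7 from row 1; 7 appends to row 2. P = [[2, 6], [3, 7], [5], [8]].
Insert 4: 4 bumps 6 from row 1; 6 bumps 7 from row 2; 7 appends to row 3. P = [[2, 4], [3, 6], [5, 7], [8]].
Insert 1: 1 bumps 2 from row 1; 2 bumps 3 from row 2; 3 bumps 5 from row 3; 5 bumps 8 from row 4; 8 starts row 5. P = [[1, 4], [2, 6], [3, 7], [5], [8]].

So P = [[1, 4], [2, 6], [3, 7], [5], [8]].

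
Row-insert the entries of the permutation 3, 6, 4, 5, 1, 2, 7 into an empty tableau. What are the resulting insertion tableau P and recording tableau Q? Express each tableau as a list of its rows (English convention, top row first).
Insert each entry of the permutation into P by Schensted row insertion, recording in Q the position of each new cell.

After inserting 3: P = [[3]].
After inserting 6: P = [[3, 6]].
After inserting 4: P = [[3, 4], [6]].
After inserting 5: P = [[3, 4, 5], [6]].
After inserting 1: P = [[1, 4, 5], [3], [6]].
After inserting 2: P = [[1, 2, 5], [3, 4], [6]].
After inserting 7: P = [[1, 2, 5, 7], [3, 4], [6]].

So P = [[1, 2, 5, 7], [3, 4], [6]], Q = [[1, 2, 4, 7], [3, 6], [5]].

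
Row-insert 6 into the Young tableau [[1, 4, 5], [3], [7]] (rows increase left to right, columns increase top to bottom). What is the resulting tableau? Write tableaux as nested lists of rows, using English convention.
[[1, 4, 5, 6], [3], [7]]

6 is larger than every entry of row 1, so it is appended to row 1. The new tableau is [[1, 4, 5, 6], [3], [7]].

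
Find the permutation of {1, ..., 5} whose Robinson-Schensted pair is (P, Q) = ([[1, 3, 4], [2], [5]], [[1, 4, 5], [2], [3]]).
5 2 1 3 4

Reverse the RSK construction: for i from n down to 1, find the cell of Q containing i, remove the entry at that cell from P, and reverse-bump it up through P; the value ejected from row 1 is w(i).

Step i=5: Q has 5 at row 1, column 3; remove that cell from P, ejecting 4. So w(5) = 4. P is now [[1, 3], [2], [5]].
Step i=4: Q has 4 at row 1, column 2; remove that cell from P, ejecting 3. So w(4) = 3. P is now [[1], [2], [5]].
Step i=3: Q has 3 at row 3, column 1; remove 5 from row 3 of P and reverse-bump: 5 enters row 2 and ejects 2; 2 enters row 1 and ejects 1. So w(3) = 1. P is now [[2], [5]].
Step i=2: Q has 2 at row 2, column 1; remove 5 from row 2 of P and reverse-bump: 5 enters row 1 and ejects 2. So w(2) = 2. P is now [[5]].
Step i=1: Q has 1 at row 1, column 1; remove that cell from P, ejecting 5. So w(1) = 5. P is now [].

So w = 5 2 1 3 4.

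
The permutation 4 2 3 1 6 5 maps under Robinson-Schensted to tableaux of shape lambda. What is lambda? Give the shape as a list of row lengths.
Row-insert each entry into an empty tableau.

After inserting 4: P = [[4]].
After inserting 2: P = [[2], [4]].
After inserting 3: P = [[2, 3], [4]].
After inserting 1: P = [[1, 3], [2], [4]].
After inserting 6: P = [[1, 3, 6], [2], [4]].
After inserting 5: P = [[1, 3, 5], [2, 6], [4]].

The final insertion tableau P = [[1, 3, 5], [2, 6], [4]] has shape [3, 2, 1].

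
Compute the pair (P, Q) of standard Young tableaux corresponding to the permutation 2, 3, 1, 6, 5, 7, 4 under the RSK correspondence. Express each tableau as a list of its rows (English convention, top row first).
P = [[1, 3, 4, 7], [2, 5], [6]], Q = [[1, 2, 4, 6], [3, 5], [7]]

Insert each entry of the permutation into P by Schensted row insertion, recording in Q the position of each new cell.

After inserting 2: P = [[2]].
After inserting 3: P = [[2, 3]].
After inserting 1: P = [[1, 3], [2]].
After inserting 6: P = [[1, 3, 6], [2]].
After inserting 5: P = [[1, 3, 5], [2, 6]].
After inserting 7: P = [[1, 3, 5, 7], [2, 6]].
After inserting 4: P = [[1, 3, 4, 7], [2, 5], [6]].

So P = [[1, 3, 4, 7], [2, 5], [6]], Q = [[1, 2, 4, 6], [3, 5], [7]].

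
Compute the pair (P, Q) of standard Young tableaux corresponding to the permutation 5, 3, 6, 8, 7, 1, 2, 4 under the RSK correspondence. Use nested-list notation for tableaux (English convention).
P = [[1, 2, 4], [3, 6, 7], [5, 8]], Q = [[1, 3, 4], [2, 5, 8], [6, 7]]

Insert each entry of the permutation into P by Schensted row insertion, recording in Q the position of each new cell.

After inserting 5: P = [[5]].
After inserting 3: P = [[3], [5]].
After inserting 6: P = [[3, 6], [5]].
After inserting 8: P = [[3, 6, 8], [5]].
After inserting 7: P = [[3, 6, 7], [5, 8]].
After inserting 1: P = [[1, 6, 7], [3, 8], [5]].
After inserting 2: P = [[1, 2, 7], [3, 6], [5, 8]].
After inserting 4: P = [[1, 2, 4], [3, 6, 7], [5, 8]].

So P = [[1, 2, 4], [3, 6, 7], [5, 8]], Q = [[1, 3, 4], [2, 5, 8], [6, 7]].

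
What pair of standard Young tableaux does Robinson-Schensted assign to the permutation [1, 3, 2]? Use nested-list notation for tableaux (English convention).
P = [[1, 2], [3]], Q = [[1, 2], [3]]

Insert each entry of the permutation into P by Schensted row insertion, recording in Q the position of each new cell.

After inserting 1: P = [[1]].
After inserting 3: P = [[1, 3]].
After inserting 2: P = [[1, 2], [3]].

So P = [[1, 2], [3]], Q = [[1, 2], [3]].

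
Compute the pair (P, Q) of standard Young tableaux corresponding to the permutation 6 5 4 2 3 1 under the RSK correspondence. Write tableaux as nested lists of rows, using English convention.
Insert each entry of the permutation into P by Schensted row insertion, recording in Q the position of each new cell.

Insert 6: appended to row 1. P = [[6]], Q = [[1]].
Insert 5: 5 bumps 6 from row 1; 6 starts row 2. P = [[5], [6]], Q = [[1], [2]].
Insert 4: 4 bumps 5 from row 1; 5 bumps 6 from row 2; 6 starts row 3. P = [[4], [5], [6]], Q = [[1], [2], [3]].
Insert 2: 2 bumps 4 from row 1; 4 bumps 5 from row 2; 5 bumps 6 from row 3; 6 starts row 4. P = [[2], [4], [5], [6]], Q = [[1], [2], [3], [4]].
Insert 3: appended to row 1. P = [[2, 3], [4], [5], [6]], Q = [[1, 5], [2], [3], [4]].
Insert 1: 1 bumps 2 from row 1; 2 bumps 4 from row 2; 4 bumps 5 from row 3; 5 bumps 6 from row 4; 6 starts row 5. P = [[1, 3], [2], [4], [5], [6]], Q = [[1, 5], [2], [3], [4], [6]].

So P = [[1, 3], [2], [4], [5], [6]], Q = [[1, 5], [2], [3], [4], [6]].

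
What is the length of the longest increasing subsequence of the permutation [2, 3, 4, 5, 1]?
4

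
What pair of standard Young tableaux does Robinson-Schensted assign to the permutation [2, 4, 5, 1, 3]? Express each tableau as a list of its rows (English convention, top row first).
P = [[1, 3, 5], [2, 4]], Q = [[1, 2, 3], [4, 5]]

Insert each entry of the permutation into P by Schensted row insertion, recording in Q the position of each new cell.

Insert 2: appended to row 1. P = [[2]], Q = [[1]].
Insert 4: appended to row 1. P = [[2, 4]], Q = [[1, 2]].
Insert 5: appended to row 1. P = [[2, 4, 5]], Q = [[1, 2, 3]].
Insert 1: 1 bumps 2 from row 1; 2 starts row 2. P = [[1, 4, 5], [2]], Q = [[1, 2, 3], [4]].
Insert 3: 3 bumps 4 from row 1; 4 appends to row 2. P = [[1, 3, 5], [2, 4]], Q = [[1, 2, 3], [4, 5]].

So P = [[1, 3, 5], [2, 4]], Q = [[1, 2, 3], [4, 5]].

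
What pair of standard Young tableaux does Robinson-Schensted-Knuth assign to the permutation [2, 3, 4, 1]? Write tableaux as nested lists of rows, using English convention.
P = [[1, 3, 4], [2]], Q = [[1, 2, 3], [4]]

Insert each entry of the permutation into P by Schensted row insertion, recording in Q the position of each new cell.

Insert 2: appended to row 1. P = [[2]].
Insert 3: appended to row 1. P = [[2, 3]].
Insert 4: appended to row 1. P = [[2, 3, 4]].
Insert 1: 1 bumps 2 from row 1; 2 starts row 2. P = [[1, 3, 4], [2]].

So P = [[1, 3, 4], [2]], Q = [[1, 2, 3], [4]].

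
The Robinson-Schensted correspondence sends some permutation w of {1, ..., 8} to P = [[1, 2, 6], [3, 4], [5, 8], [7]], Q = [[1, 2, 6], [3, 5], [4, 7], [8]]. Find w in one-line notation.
7 8 3 1 5 6 4 2

Reverse the RSK construction: for i from n down to 1, find the cell of Q containing i, remove the entry at that cell from P, and reverse-bump it up through P; the value ejected from row 1 is w(i).

Step i=8: Q has 8 at row 4, column 1; remove 7 from row 4 of P and reverse-bump: 7 enters row 3 and ejects 5; 5 enters row 2 and ejects 4; 4 enters row 1 and ejects 2. So w(8) = 2. P is now [[1, 4, 6], [3, 5], [7, 8]].
Step i=7: Q has 7 at row 3, column 2; remove 8 from row 3 of P and reverse-bump: 8 enters row 2 and ejects 5; 5 enters row 1 and ejects 4. So w(7) = 4. P is now [[1, 5, 6], [3, 8], [7]].
Step i=6: Q has 6 at row 1, column 3; remove that cell from P, ejecting 6. So w(6) = 6. P is now [[1, 5], [3, 8], [7]].
Step i=5: Q has 5 at row 2, column 2; remove 8 from row 2 of P and reverse-bump: 8 enters row 1 and ejects 5. So w(5) = 5. P is now [[1, 8], [3], [7]].
Step i=4: Q has 4 at row 3, column 1; remove 7 from row 3 of P and reverse-bump: 7 enters row 2 and ejects 3; 3 enters row 1 and ejects 1. So w(4) = 1. P is now [[3, 8], [7]].
Step i=3: Q has 3 at row 2, column 1; remove 7 from row 2 of P and reverse-bump: 7 enters row 1 and ejects 3. So w(3) = 3. P is now [[7, 8]].
Step i=2: Q has 2 at row 1, column 2; remove that cell from P, ejecting 8. So w(2) = 8. P is now [[7]].
Step i=1: Q has 1 at row 1, column 1; remove that cell from P, ejecting 7. So w(1) = 7. P is now [].

So w = 7 8 3 1 5 6 4 2.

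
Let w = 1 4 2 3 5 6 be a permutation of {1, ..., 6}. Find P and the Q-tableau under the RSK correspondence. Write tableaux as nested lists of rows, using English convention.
Insert each entry of the permutation into P by Schensted row insertion, recording in Q the position of each new cell.

Insert 1: appended to row 1. P = [[1]], Q = [[1]].
Insert 4: appended to row 1. P = [[1, 4]], Q = [[1, 2]].
Insert 2: 2 bumps 4 from row 1; 4 starts row 2. P = [[1, 2], [4]], Q = [[1, 2], [3]].
Insert 3: appended to row 1. P = [[1, 2, 3], [4]], Q = [[1, 2, 4], [3]].
Insert 5: appended to row 1. P = [[1, 2, 3, 5], [4]], Q = [[1, 2, 4, 5], [3]].
Insert 6: appended to row 1. P = [[1, 2, 3, 5, 6], [4]], Q = [[1, 2, 4, 5, 6], [3]].

So P = [[1, 2, 3, 5, 6], [4]], Q = [[1, 2, 4, 5, 6], [3]].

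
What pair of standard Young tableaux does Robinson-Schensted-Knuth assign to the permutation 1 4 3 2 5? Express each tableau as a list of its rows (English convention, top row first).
P = [[1, 2, 5], [3], [4]], Q = [[1, 2, 5], [3], [4]]

Insert each entry of the permutation into P by Schensted row insertion, recording in Q the position of each new cell.

After inserting 1: P = [[1]].
After inserting 4: P = [[1, 4]].
After inserting 3: P = [[1, 3], [4]].
After inserting 2: P = [[1, 2], [3], [4]].
After inserting 5: P = [[1, 2, 5], [3], [4]].

So P = [[1, 2, 5], [3], [4]], Q = [[1, 2, 5], [3], [4]].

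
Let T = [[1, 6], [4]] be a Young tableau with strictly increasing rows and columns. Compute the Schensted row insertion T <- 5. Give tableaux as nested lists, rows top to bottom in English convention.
[[1, 5], [4, 6]]

In row 1, 5 replaces 6 (the leftmost entry greater than 5); 6 is bumped to row 2. 6 is appended to row 2. The new tableau is [[1, 5], [4, 6]].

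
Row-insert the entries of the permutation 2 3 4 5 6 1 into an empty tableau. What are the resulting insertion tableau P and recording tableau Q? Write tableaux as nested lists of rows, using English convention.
P = [[1, 3, 4, 5, 6], [2]], Q = [[1, 2, 3, 4, 5], [6]]

Insert each entry of the permutation into P by Schensted row insertion, recording in Q the position of each new cell.

Insert 2: appended to row 1. P = [[2]], Q = [[1]].
Insert 3: appended to row 1. P = [[2, 3]], Q = [[1, 2]].
Insert 4: appended to row 1. P = [[2, 3, 4]], Q = [[1, 2, 3]].
Insert 5: appended to row 1. P = [[2, 3, 4, 5]], Q = [[1, 2, 3, 4]].
Insert 6: appended to row 1. P = [[2, 3, 4, 5, 6]], Q = [[1, 2, 3, 4, 5]].
Insert 1: 1 bumps 2 from row 1; 2 starts row 2. P = [[1, 3, 4, 5, 6], [2]], Q = [[1, 2, 3, 4, 5], [6]].

So P = [[1, 3, 4, 5, 6], [2]], Q = [[1, 2, 3, 4, 5], [6]].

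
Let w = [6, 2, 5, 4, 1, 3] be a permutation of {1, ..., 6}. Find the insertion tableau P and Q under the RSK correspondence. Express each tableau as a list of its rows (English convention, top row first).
Insert each entry of the permutation into P by Schensted row insertion, recording in Q the position of each new cell.

Insert 6: appended to row 1. P = [[6]].
Insert 2: 2 bumps 6 from row 1; 6 starts row 2. P = [[2], [6]].
Insert 5: appended to row 1. P = [[2, 5], [6]].
Insert 4: 4 bumps 5 from row 1; 5 bumps 6 from row 2; 6 starts row 3. P = [[2, 4], [5], [6]].
Insert 1: 1 bumps 2 from row 1; 2 bumps 5 from row 2; 5 bumps 6 from row 3; 6 starts row 4. P = [[1, 4], [2], [5], [6]].
Insert 3: 3 bumps 4 from row 1; 4 appends to row 2. P = [[1, 3], [2, 4], [5], [6]].

So P = [[1, 3], [2, 4], [5], [6]], Q = [[1, 3], [2, 6], [4], [5]].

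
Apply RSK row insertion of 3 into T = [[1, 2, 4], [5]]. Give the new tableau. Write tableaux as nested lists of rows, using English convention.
[[1, 2, 3], [4], [5]]

In row 1, 3 replaces 4 (the leftmost entry greater than 3); 4 is bumped to row 2. In row 2, 4 replaces 5 (the leftmost entry greater than 4); 5 is bumped to row 3. 5 starts a new row 3. The new tableau is [[1, 2, 3], [4], [5]].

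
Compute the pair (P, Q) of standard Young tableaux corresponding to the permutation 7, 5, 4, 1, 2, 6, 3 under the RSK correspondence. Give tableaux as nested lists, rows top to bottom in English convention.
Insert each entry of the permutation into P by Schensted row insertion, recording in Q the position of each new cell.

Insert 7: appended to row 1. P = [[7]], Q = [[1]].
Insert 5: 5 bumps 7 from row 1; 7 starts row 2. P = [[5], [7]], Q = [[1], [2]].
Insert 4: 4 bumps 5 from row 1; 5 bumps 7 from row 2; 7 starts row 3. P = [[4], [5], [7]], Q = [[1], [2], [3]].
Insert 1: 1 bumps 4 from row 1; 4 bumps 5 from row 2; 5 bumps 7 from row 3; 7 starts row 4. P = [[1], [4], [5], [7]], Q = [[1], [2], [3], [4]].
Insert 2: appended to row 1. P = [[1, 2], [4], [5], [7]], Q = [[1, 5], [2], [3], [4]].
Insert 6: appended to row 1. P = [[1, 2, 6], [4], [5], [7]], Q = [[1, 5, 6], [2], [3], [4]].
Insert 3: 3 bumps 6 from row 1; 6 appends to row 2. P = [[1, 2, 3], [4, 6], [5], [7]], Q = [[1, 5, 6], [2, 7], [3], [4]].

So P = [[1, 2, 3], [4, 6], [5], [7]], Q = [[1, 5, 6], [2, 7], [3], [4]].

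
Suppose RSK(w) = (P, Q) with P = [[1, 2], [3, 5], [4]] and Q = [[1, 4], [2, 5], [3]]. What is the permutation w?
Reverse the RSK construction: for i from n down to 1, find the cell of Q containing i, remove the entry at that cell from P, and reverse-bump it up through P; the value ejected from row 1 is w(i).

Step i=5: Q has 5 at row 2, column 2; remove 5 from row 2 of P and reverse-bump: 5 enters row 1 and ejects 2. So w(5) = 2. P is now [[1, 5], [3], [4]].
Step i=4: Q has 4 at row 1, column 2; remove that cell from P, ejecting 5. So w(4) = 5. P is now [[1], [3], [4]].
Step i=3: Q has 3 at row 3, column 1; remove 4 from row 3 of P and reverse-bump: 4 enters row 2 and ejects 3; 3 enters row 1 and ejects 1. So w(3) = 1. P is now [[3], [4]].
Step i=2: Q has 2 at row 2, column 1; remove 4 from row 2 of P and reverse-bump: 4 enters row 1 and ejects 3. So w(2) = 3. P is now [[4]].
Step i=1: Q has 1 at row 1, column 1; remove that cell from P, ejecting 4. So w(1) = 4. P is now [].

So w = 4 3 1 5 2.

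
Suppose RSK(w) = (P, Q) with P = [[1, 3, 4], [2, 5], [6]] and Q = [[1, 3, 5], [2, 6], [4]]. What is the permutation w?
6 2 3 1 5 4

Reverse the RSK construction: for i from n down to 1, find the cell of Q containing i, remove the entry at that cell from P, and reverse-bump it up through P; the value ejected from row 1 is w(i).

Step i=6: Q has 6 at row 2, column 2; remove 5 from row 2 of P and reverse-bump: 5 enters row 1 and ejects 4. So w(6) = 4. P is now [[1, 3, 5], [2], [6]].
Step i=5: Q has 5 at row 1, column 3; remove that cell from P, ejecting 5. So w(5) = 5. P is now [[1, 3], [2], [6]].
Step i=4: Q has 4 at row 3, column 1; remove 6 from row 3 of P and reverse-bump: 6 enters row 2 and ejects 2; 2 enters row 1 and ejects 1. So w(4) = 1. P is now [[2, 3], [6]].
Step i=3: Q has 3 at row 1, column 2; remove that cell from P, ejecting 3. So w(3) = 3. P is now [[2], [6]].
Step i=2: Q has 2 at row 2, column 1; remove 6 from row 2 of P and reverse-bump: 6 enters row 1 and ejects 2. So w(2) = 2. P is now [[6]].
Step i=1: Q has 1 at row 1, column 1; remove that cell from P, ejecting 6. So w(1) = 6. P is now [].

So w = 6 2 3 1 5 4.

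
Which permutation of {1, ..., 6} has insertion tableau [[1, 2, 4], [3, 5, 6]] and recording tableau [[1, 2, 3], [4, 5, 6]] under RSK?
Reverse the RSK construction: for i from n down to 1, find the cell of Q containing i, remove the entry at that cell from P, and reverse-bump it up through P; the value ejected from row 1 is w(i).

Step i=6: Q has 6 at row 2, column 3; remove 6 from row 2 of P and reverse-bump: 6 enters row 1 and ejects 4. So w(6) = 4. P is now [[1, 2, 6], [3, 5]].
Step i=5: Q has 5 at row 2, column 2; remove 5 from row 2 of P and reverse-bump: 5 enters row 1 and ejects 2. So w(5) = 2. P is now [[1, 5, 6], [3]].
Step i=4: Q has 4 at row 2, column 1; remove 3 from row 2 of P and reverse-bump: 3 enters row 1 and ejects 1. So w(4) = 1. P is now [[3, 5, 6]].
Step i=3: Q has 3 at row 1, column 3; remove that cell from P, ejecting 6. So w(3) = 6. P is now [[3, 5]].
Step i=2: Q has 2 at row 1, column 2; remove that cell from P, ejecting 5. So w(2) = 5. P is now [[3]].
Step i=1: Q has 1 at row 1, column 1; remove that cell from P, ejecting 3. So w(1) = 3. P is now [].

So w = 3 5 6 1 2 4.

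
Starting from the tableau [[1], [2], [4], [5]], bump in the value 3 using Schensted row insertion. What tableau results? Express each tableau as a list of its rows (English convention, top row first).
3 is larger than every entry of row 1, so it is appended to row 1. The new tableau is [[1, 3], [2], [4], [5]].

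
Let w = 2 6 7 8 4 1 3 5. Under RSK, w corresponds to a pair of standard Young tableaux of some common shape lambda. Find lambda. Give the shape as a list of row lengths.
[4, 3, 1]

Row-insert each entry into an empty tableau.

After inserting 2: P = [[2]].
After inserting 6: P = [[2, 6]].
After inserting 7: P = [[2, 6, 7]].
After inserting 8: P = [[2, 6, 7, 8]].
After inserting 4: P = [[2, 4, 7, 8], [6]].
After inserting 1: P = [[1, 4, 7, 8], [2], [6]].
After inserting 3: P = [[1, 3, 7, 8], [2, 4], [6]].
After inserting 5: P = [[1, 3, 5, 8], [2, 4, 7], [6]].

The final insertion tableau P = [[1, 3, 5, 8], [2, 4, 7], [6]] has shape [4, 3, 1].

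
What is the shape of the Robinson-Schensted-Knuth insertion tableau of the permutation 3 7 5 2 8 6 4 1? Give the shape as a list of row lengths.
Row-insert each entry into an empty tableau.

After inserting 3: P = [[3]].
After inserting 7: P = [[3, 7]].
After inserting 5: P = [[3, 5], [7]].
After inserting 2: P = [[2, 5], [3], [7]].
After inserting 8: P = [[2, 5, 8], [3], [7]].
After inserting 6: P = [[2, 5, 6], [3, 8], [7]].
After inserting 4: P = [[2, 4, 6], [3, 5], [7, 8]].
After inserting 1: P = [[1, 4, 6], [2, 5], [3, 8], [7]].

The final insertion tableau P = [[1, 4, 6], [2, 5], [3, 8], [7]] has shape [3, 2, 2, 1].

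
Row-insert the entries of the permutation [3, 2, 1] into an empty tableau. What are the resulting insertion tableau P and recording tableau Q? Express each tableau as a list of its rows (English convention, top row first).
P = [[1], [2], [3]], Q = [[1], [2], [3]]

Insert each entry of the permutation into P by Schensted row insertion, recording in Q the position of each new cell.

After inserting 3: P = [[3]].
After inserting 2: P = [[2], [3]].
After inserting 1: P = [[1], [2], [3]].

So P = [[1], [2], [3]], Q = [[1], [2], [3]].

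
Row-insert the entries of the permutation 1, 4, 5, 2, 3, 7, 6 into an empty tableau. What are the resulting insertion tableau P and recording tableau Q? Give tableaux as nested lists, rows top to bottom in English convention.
Insert each entry of the permutation into P by Schensted row insertion, recording in Q the position of each new cell.

Insert 1: appended to row 1. P = [[1]].
Insert 4: appended to row 1. P = [[1, 4]].
Insert 5: appended to row 1. P = [[1, 4, 5]].
Insert 2: 2 bumps 4 from row 1; 4 starts row 2. P = [[1, 2, 5], [4]].
Insert 3: 3 bumps 5 from row 1; 5 appends to row 2. P = [[1, 2, 3], [4, 5]].
Insert 7: appended to row 1. P = [[1, 2, 3, 7], [4, 5]].
Insert 6: 6 bumps 7 from row 1; 7 appends to row 2. P = [[1, 2, 3, 6], [4, 5, 7]].

So P = [[1, 2, 3, 6], [4, 5, 7]], Q = [[1, 2, 3, 6], [4, 5, 7]].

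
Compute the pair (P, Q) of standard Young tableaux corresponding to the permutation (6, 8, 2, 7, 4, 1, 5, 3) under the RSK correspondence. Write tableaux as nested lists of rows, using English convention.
P = [[1, 3, 5], [2, 4], [6, 7], [8]], Q = [[1, 2, 7], [3, 4], [5, 8], [6]]

Insert each entry of the permutation into P by Schensted row insertion, recording in Q the position of each new cell.

After inserting 6: P = [[6]].
After inserting 8: P = [[6, 8]].
After inserting 2: P = [[2, 8], [6]].
After inserting 7: P = [[2, 7], [6, 8]].
After inserting 4: P = [[2, 4], [6, 7], [8]].
After inserting 1: P = [[1, 4], [2, 7], [6], [8]].
After inserting 5: P = [[1, 4, 5], [2, 7], [6], [8]].
After inserting 3: P = [[1, 3, 5], [2, 4], [6, 7], [8]].

So P = [[1, 3, 5], [2, 4], [6, 7], [8]], Q = [[1, 2, 7], [3, 4], [5, 8], [6]].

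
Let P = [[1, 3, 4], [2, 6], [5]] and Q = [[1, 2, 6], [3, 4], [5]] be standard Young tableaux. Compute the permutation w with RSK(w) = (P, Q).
Reverse the RSK construction: for i from n down to 1, find the cell of Q containing i, remove the entry at that cell from P, and reverse-bump it up through P; the value ejected from row 1 is w(i).

Step i=6: Q has 6 at row 1, column 3; remove that cell from P, ejecting 4. So w(6) = 4. P is now [[1, 3], [2, 6], [5]].
Step i=5: Q has 5 at row 3, column 1; remove 5 from row 3 of P and reverse-bump: 5 enters row 2 and ejects 2; 2 enters row 1 and ejects 1. So w(5) = 1. P is now [[2, 3], [5, 6]].
Step i=4: Q has 4 at row 2, column 2; remove 6 from row 2 of P and reverse-bump: 6 enters row 1 and ejects 3. So w(4) = 3. P is now [[2, 6], [5]].
Step i=3: Q has 3 at row 2, column 1; remove 5 from row 2 of P and reverse-bump: 5 enters row 1 and ejects 2. So w(3) = 2. P is now [[5, 6]].
Step i=2: Q has 2 at row 1, column 2; remove that cell from P, ejecting 6. So w(2) = 6. P is now [[5]].
Step i=1: Q has 1 at row 1, column 1; remove that cell from P, ejecting 5. So w(1) = 5. P is now [].

So w = 5 6 2 3 1 4.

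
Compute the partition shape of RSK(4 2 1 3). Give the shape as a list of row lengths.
Row-insert each entry into an empty tableau.

After inserting 4: P = [[4]].
After inserting 2: P = [[2], [4]].
After inserting 1: P = [[1], [2], [4]].
After inserting 3: P = [[1, 3], [2], [4]].

The final insertion tableau P = [[1, 3], [2], [4]] has shape [2, 1, 1].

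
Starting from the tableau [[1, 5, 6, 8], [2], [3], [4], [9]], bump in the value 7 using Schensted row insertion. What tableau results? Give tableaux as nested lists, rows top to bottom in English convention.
In row 1, 7 replaces 8 (the leftmost entry greater than 7); 8 is bumped to row 2. 8 is appended to row 2. The new tableau is [[1, 5, 6, 7], [2, 8], [3], [4], [9]].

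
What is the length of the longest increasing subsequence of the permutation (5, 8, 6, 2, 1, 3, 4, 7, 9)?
5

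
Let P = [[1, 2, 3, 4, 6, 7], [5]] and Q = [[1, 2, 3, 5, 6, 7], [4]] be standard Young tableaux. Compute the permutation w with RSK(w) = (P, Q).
1 2 5 3 4 6 7

Reverse RSK: for i = n, n-1, ..., 1, locate i in Q, remove the corresponding corner cell from P, and reverse-bump its entry up through P; the value ejected from row 1 is w(i).

So w = 1 2 5 3 4 6 7.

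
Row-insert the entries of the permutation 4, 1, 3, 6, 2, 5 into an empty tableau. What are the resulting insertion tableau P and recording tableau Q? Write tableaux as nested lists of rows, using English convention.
Insert each entry of the permutation into P by Schensted row insertion, recording in Q the position of each new cell.

Insert 4: appended to row 1. P = [[4]], Q = [[1]].
Insert 1: 1 bumps 4 from row 1; 4 starts row 2. P = [[1], [4]], Q = [[1], [2]].
Insert 3: appended to row 1. P = [[1, 3], [4]], Q = [[1, 3], [2]].
Insert 6: appended to row 1. P = [[1, 3, 6], [4]], Q = [[1, 3, 4], [2]].
Insert 2: 2 bumps 3 from row 1; 3 bumps 4 from row 2; 4 starts row 3. P = [[1, 2, 6], [3], [4]], Q = [[1, 3, 4], [2], [5]].
Insert 5: 5 bumps 6 from row 1; 6 appends to row 2. P = [[1, 2, 5], [3, 6], [4]], Q = [[1, 3, 4], [2, 6], [5]].

So P = [[1, 2, 5], [3, 6], [4]], Q = [[1, 3, 4], [2, 6], [5]].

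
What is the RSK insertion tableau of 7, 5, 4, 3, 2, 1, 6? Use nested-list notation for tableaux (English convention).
P = [[1, 6], [2], [3], [4], [5], [7]]

Insert 7: appended to row 1. P = [[7]].
Insert 5: 5 bumps 7 from row 1; 7 starts row 2. P = [[5], [7]].
Insert 4: 4 bumps 5 from row 1; 5 bumps 7 from row 2; 7 starts row 3. P = [[4], [5], [7]].
Insert 3: 3 bumps 4 from row 1; 4 bumps 5 from row 2; 5 bumps 7 from row 3; 7 starts row 4. P = [[3], [4], [5], [7]].
Insert 2: 2 bumps 3 from row 1; 3 bumps 4 from row 2; 4 bumps 5 from row 3; 5 bumps 7 from row 4; 7 starts row 5. P = [[2], [3], [4], [5], [7]].
Insert 1: 1 bumps 2 from row 1; 2 bumps 3 from row 2; 3 bumps 4 from row 3; 4 bumps 5 from row 4; 5 bumps 7 from row 5; 7 starts row 6. P = [[1], [2], [3], [4], [5], [7]].
Insert 6: appended to row 1. P = [[1, 6], [2], [3], [4], [5], [7]].

So P = [[1, 6], [2], [3], [4], [5], [7]].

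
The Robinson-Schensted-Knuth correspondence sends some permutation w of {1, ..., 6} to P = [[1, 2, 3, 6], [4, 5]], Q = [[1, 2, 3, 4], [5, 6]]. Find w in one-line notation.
1 4 5 6 2 3

Reverse the RSK construction: for i from n down to 1, find the cell of Q containing i, remove the entry at that cell from P, and reverse-bump it up through P; the value ejected from row 1 is w(i).

Step i=6: Q has 6 at row 2, column 2; remove 5 from row 2 of P and reverse-bump: 5 enters row 1 and ejects 3. So w(6) = 3. P is now [[1, 2, 5, 6], [4]].
Step i=5: Q has 5 at row 2, column 1; remove 4 from row 2 of P and reverse-bump: 4 enters row 1 and ejects 2. So w(5) = 2. P is now [[1, 4, 5, 6]].
Step i=4: Q has 4 at row 1, column 4; remove that cell from P, ejecting 6. So w(4) = 6. P is now [[1, 4, 5]].
Step i=3: Q has 3 at row 1, column 3; remove that cell from P, ejecting 5. So w(3) = 5. P is now [[1, 4]].
Step i=2: Q has 2 at row 1, column 2; remove that cell from P, ejecting 4. So w(2) = 4. P is now [[1]].
Step i=1: Q has 1 at row 1, column 1; remove that cell from P, ejecting 1. So w(1) = 1. P is now [].

So w = 1 4 5 6 2 3.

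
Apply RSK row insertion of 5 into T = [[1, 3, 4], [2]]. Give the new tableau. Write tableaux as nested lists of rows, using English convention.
5 is larger than every entry of row 1, so it is appended to row 1. The new tableau is [[1, 3, 4, 5], [2]].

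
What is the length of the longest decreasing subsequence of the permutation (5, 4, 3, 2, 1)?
5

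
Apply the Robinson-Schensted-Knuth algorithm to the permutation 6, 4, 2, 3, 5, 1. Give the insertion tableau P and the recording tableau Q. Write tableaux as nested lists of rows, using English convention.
Insert each entry of the permutation into P by Schensted row insertion, recording in Q the position of each new cell.

Insert 6: appended to row 1. P = [[6]].
Insert 4: 4 bumps 6 from row 1; 6 starts row 2. P = [[4], [6]].
Insert 2: 2 bumps 4 from row 1; 4 bumps 6 from row 2; 6 starts row 3. P = [[2], [4], [6]].
Insert 3: appended to row 1. P = [[2, 3], [4], [6]].
Insert 5: appended to row 1. P = [[2, 3, 5], [4], [6]].
Insert 1: 1 bumps 2 from row 1; 2 bumps 4 from row 2; 4 bumps 6 from row 3; 6 starts row 4. P = [[1, 3, 5], [2], [4], [6]].

So P = [[1, 3, 5], [2], [4], [6]], Q = [[1, 4, 5], [2], [3], [6]].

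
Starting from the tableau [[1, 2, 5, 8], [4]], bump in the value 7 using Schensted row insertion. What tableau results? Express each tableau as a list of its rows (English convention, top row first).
[[1, 2, 5, 7], [4, 8]]

In row 1, 7 replaces 8 (the leftmost entry greater than 7); 8 is bumped to row 2. 8 is appended to row 2. The new tableau is [[1, 2, 5, 7], [4, 8]].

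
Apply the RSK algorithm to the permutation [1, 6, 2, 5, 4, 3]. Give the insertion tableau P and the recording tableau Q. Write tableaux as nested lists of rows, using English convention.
P = [[1, 2, 3], [4], [5], [6]], Q = [[1, 2, 4], [3], [5], [6]]

Insert each entry of the permutation into P by Schensted row insertion, recording in Q the position of each new cell.

Insert 1: appended to row 1. P = [[1]].
Insert 6: appended to row 1. P = [[1, 6]].
Insert 2: 2 bumps 6 from row 1; 6 starts row 2. P = [[1, 2], [6]].
Insert 5: appended to row 1. P = [[1, 2, 5], [6]].
Insert 4: 4 bumps 5 from row 1; 5 bumps 6 from row 2; 6 starts row 3. P = [[1, 2, 4], [5], [6]].
Insert 3: 3 bumps 4 from row 1; 4 bumps 5 from row 2; 5 bumps 6 from row 3; 6 starts row 4. P = [[1, 2, 3], [4], [5], [6]].

So P = [[1, 2, 3], [4], [5], [6]], Q = [[1, 2, 4], [3], [5], [6]].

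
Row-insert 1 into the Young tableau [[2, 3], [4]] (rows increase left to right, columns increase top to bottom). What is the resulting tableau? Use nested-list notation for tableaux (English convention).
In row 1, 1 replaces 2 (the leftmost entry greater than 1); 2 is bumped to row 2. In row 2, 2 replaces 4 (the leftmost entry greater than 2); 4 is bumped to row 3. 4 starts a new row 3. The new tableau is [[1, 3], [2], [4]].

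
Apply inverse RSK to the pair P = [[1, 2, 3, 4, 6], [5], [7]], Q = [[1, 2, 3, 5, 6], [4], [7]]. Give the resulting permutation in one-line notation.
Reverse the RSK construction: for i from n down to 1, find the cell of Q containing i, remove the entry at that cell from P, and reverse-bump it up through P; the value ejected from row 1 is w(i).

Step i=7: Q has 7 at row 3, column 1; remove 7 from row 3 of P and reverse-bump: 7 enters row 2 and ejects 5; 5 enters row 1 and ejects 4. So w(7) = 4. P is now [[1, 2, 3, 5, 6], [7]].
Step i=6: Q has 6 at row 1, column 5; remove that cell from P, ejecting 6. So w(6) = 6. P is now [[1, 2, 3, 5], [7]].
Step i=5: Q has 5 at row 1, column 4; remove that cell from P, ejecting 5. So w(5) = 5. P is now [[1, 2, 3], [7]].
Step i=4: Q has 4 at row 2, column 1; remove 7 from row 2 of P and reverse-bump: 7 enters row 1 and ejects 3. So w(4) = 3. P is now [[1, 2, 7]].
Step i=3: Q has 3 at row 1, column 3; remove that cell from P, ejecting 7. So w(3) = 7. P is now [[1, 2]].
Step i=2: Q has 2 at row 1, column 2; remove that cell from P, ejecting 2. So w(2) = 2. P is now [[1]].
Step i=1: Q has 1 at row 1, column 1; remove that cell from P, ejecting 1. So w(1) = 1. P is now [].

So w = 1 2 7 3 5 6 4.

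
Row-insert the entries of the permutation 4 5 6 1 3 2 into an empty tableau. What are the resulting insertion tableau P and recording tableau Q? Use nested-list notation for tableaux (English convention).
Insert each entry of the permutation into P by Schensted row insertion, recording in Q the position of each new cell.

After inserting 4: P = [[4]].
After inserting 5: P = [[4, 5]].
After inserting 6: P = [[4, 5, 6]].
After inserting 1: P = [[1, 5, 6], [4]].
After inserting 3: P = [[1, 3, 6], [4, 5]].
After inserting 2: P = [[1, 2, 6], [3, 5], [4]].

So P = [[1, 2, 6], [3, 5], [4]], Q = [[1, 2, 3], [4, 5], [6]].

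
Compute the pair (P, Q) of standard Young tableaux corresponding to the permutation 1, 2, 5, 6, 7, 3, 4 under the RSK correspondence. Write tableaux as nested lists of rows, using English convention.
P = [[1, 2, 3, 4, 7], [5, 6]], Q = [[1, 2, 3, 4, 5], [6, 7]]

Insert each entry of the permutation into P by Schensted row insertion, recording in Q the position of each new cell.

Insert 1: appended to row 1. P = [[1]], Q = [[1]].
Insert 2: appended to row 1. P = [[1, 2]], Q = [[1, 2]].
Insert 5: appended to row 1. P = [[1, 2, 5]], Q = [[1, 2, 3]].
Insert 6: appended to row 1. P = [[1, 2, 5, 6]], Q = [[1, 2, 3, 4]].
Insert 7: appended to row 1. P = [[1, 2, 5, 6, 7]], Q = [[1, 2, 3, 4, 5]].
Insert 3: 3 bumps 5 from row 1; 5 starts row 2. P = [[1, 2, 3, 6, 7], [5]], Q = [[1, 2, 3, 4, 5], [6]].
Insert 4: 4 bumps 6 from row 1; 6 appends to row 2. P = [[1, 2, 3, 4, 7], [5, 6]], Q = [[1, 2, 3, 4, 5], [6, 7]].

So P = [[1, 2, 3, 4, 7], [5, 6]], Q = [[1, 2, 3, 4, 5], [6, 7]].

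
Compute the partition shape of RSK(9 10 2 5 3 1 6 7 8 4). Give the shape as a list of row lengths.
[5, 2, 2, 1]

Row-insert each entry into an empty tableau.

After inserting 9: P = [[9]].
After inserting 10: P = [[9, 10]].
After inserting 2: P = [[2, 10], [9]].
After inserting 5: P = [[2, 5], [9, 10]].
After inserting 3: P = [[2, 3], [5, 10], [9]].
After inserting 1: P = [[1, 3], [2, 10], [5], [9]].
After inserting 6: P = [[1, 3, 6], [2, 10], [5], [9]].
After inserting 7: P = [[1, 3, 6, 7], [2, 10], [5], [9]].
After inserting 8: P = [[1, 3, 6, 7, 8], [2, 10], [5], [9]].
After inserting 4: P = [[1, 3, 4, 7, 8], [2, 6], [5, 10], [9]].

The final insertion tableau P = [[1, 3, 4, 7, 8], [2, 6], [5, 10], [9]] has shape [5, 2, 2, 1].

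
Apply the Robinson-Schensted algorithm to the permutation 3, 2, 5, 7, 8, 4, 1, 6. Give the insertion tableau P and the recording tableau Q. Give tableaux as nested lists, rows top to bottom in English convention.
P = [[1, 4, 6, 8], [2, 5, 7], [3]], Q = [[1, 3, 4, 5], [2, 6, 8], [7]]

Insert each entry of the permutation into P by Schensted row insertion, recording in Q the position of each new cell.

Insert 3: appended to row 1. P = [[3]].
Insert 2: 2 bumps 3 from row 1; 3 starts row 2. P = [[2], [3]].
Insert 5: appended to row 1. P = [[2, 5], [3]].
Insert 7: appended to row 1. P = [[2, 5, 7], [3]].
Insert 8: appended to row 1. P = [[2, 5, 7, 8], [3]].
Insert 4: 4 bumps 5 from row 1; 5 appends to row 2. P = [[2, 4, 7, 8], [3, 5]].
Insert 1: 1 bumps 2 from row 1; 2 bumps 3 from row 2; 3 starts row 3. P = [[1, 4, 7, 8], [2, 5], [3]].
Insert 6: 6 bumps 7 from row 1; 7 appends to row 2. P = [[1, 4, 6, 8], [2, 5, 7], [3]].

So P = [[1, 4, 6, 8], [2, 5, 7], [3]], Q = [[1, 3, 4, 5], [2, 6, 8], [7]].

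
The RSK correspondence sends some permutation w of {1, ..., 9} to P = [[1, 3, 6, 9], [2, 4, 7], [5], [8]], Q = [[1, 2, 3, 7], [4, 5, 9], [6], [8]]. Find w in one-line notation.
Reverse the RSK construction: for i from n down to 1, find the cell of Q containing i, remove the entry at that cell from P, and reverse-bump it up through P; the value ejected from row 1 is w(i).

Step i=9: Q has 9 at row 2, column 3; remove 7 from row 2 of P and reverse-bump: 7 enters row 1 and ejects 6. So w(9) = 6. P is now [[1, 3, 7, 9], [2, 4], [5], [8]].
Step i=8: Q has 8 at row 4, column 1; remove 8 from row 4 of P and reverse-bump: 8 enters row 3 and ejects 5; 5 enters row 2 and ejects 4; 4 enters row 1 and ejects 3. So w(8) = 3. P is now [[1, 4, 7, 9], [2, 5], [8]].
Step i=7: Q has 7 at row 1, column 4; remove that cell from P, ejecting 9. So w(7) = 9. P is now [[1, 4, 7], [2, 5], [8]].
Step i=6: Q has 6 at row 3, column 1; remove 8 from row 3 of P and reverse-bump: 8 enters row 2 and ejects 5; 5 enters row 1 and ejects 4. So w(6) = 4. P is now [[1, 5, 7], [2, 8]].
Step i=5: Q has 5 at row 2, column 2; remove 8 from row 2 of P and reverse-bump: 8 enters row 1 and ejects 7. So w(5) = 7. P is now [[1, 5, 8], [2]].
Step i=4: Q has 4 at row 2, column 1; remove 2 from row 2 of P and reverse-bump: 2 enters row 1 and ejects 1. So w(4) = 1. P is now [[2, 5, 8]].
Step i=3: Q has 3 at row 1, column 3; remove that cell from P, ejecting 8. So w(3) = 8. P is now [[2, 5]].
Step i=2: Q has 2 at row 1, column 2; remove that cell from P, ejecting 5. So w(2) = 5. P is now [[2]].
Step i=1: Q has 1 at row 1, column 1; remove that cell from P, ejecting 2. So w(1) = 2. P is now [].

So w = 2 5 8 1 7 4 9 3 6.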